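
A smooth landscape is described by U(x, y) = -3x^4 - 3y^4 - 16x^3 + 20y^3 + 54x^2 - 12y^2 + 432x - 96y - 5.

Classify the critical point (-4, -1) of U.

local maximum

The mixed partial ∂²U/∂x∂y is 0, so the Hessian at any point is diag(U_xx, U_yy) = diag(12(-3x^2 - 8x + 9), 12(-3y^2 + 10y - 2)).
At (-4, -1): H = diag(-84, -180).
Both eigenvalues are negative, so H is negative definite: a local maximum.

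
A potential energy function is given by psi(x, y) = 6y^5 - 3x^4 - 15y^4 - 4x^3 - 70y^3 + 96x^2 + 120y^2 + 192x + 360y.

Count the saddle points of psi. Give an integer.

psi separates as a function of x plus a function of y, so ∇psi=0 decouples.
∂psi/∂x = -12(x - 4)(x + 1)(x + 4) = 0 at x ∈ {-4, -1, 4}; ∂psi/∂y = 30(y - 3)(y - 2)(y + 1)(y + 2) = 0 at y ∈ {-2, -1, 2, 3}.
The Hessian is diagonal: diag(psi_xx, psi_yy). Second derivatives: psi_xx(-4)=-288, psi_xx(-1)=180, psi_xx(4)=-480; psi_yy(-2)=-600, psi_yy(-1)=360, psi_yy(2)=-360, psi_yy(3)=600.
Saddle points occur where the two diagonal entries have opposite signs: (-4, -1), (-4, 3), (-1, -2), (-1, 2), (4, -1), (4, 3). Count: 6.

6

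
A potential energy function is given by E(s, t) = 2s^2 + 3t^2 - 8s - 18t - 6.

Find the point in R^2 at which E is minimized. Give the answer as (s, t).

E(s,t) separates as P(s) + Q(t) − 6, so its minimum is min P + min Q − 6.
P'(s) = 4s - 8 vanishes at s ∈ {2}; Q'(t) = 6(t - 3) vanishes at t ∈ {3}.
Local minima of P (where P''>0): P(2)=-8. Local minima of Q: Q(3)=-27.
So the global minimum of E is P(2) + Q(3) − 6 = -8 − 27 − 6 = -41, attained at (2, 3).

(2, 3)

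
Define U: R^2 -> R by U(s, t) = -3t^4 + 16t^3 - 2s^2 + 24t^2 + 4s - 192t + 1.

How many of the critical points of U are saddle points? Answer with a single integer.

1

U separates as a function of s plus a function of t, so ∇U=0 decouples.
∂U/∂s = -4(s - 1) = 0 at s ∈ {1}; ∂U/∂t = -12(t - 4)(t - 2)(t + 2) = 0 at t ∈ {-2, 2, 4}.
The Hessian is diagonal: diag(U_ss, U_tt). Second derivatives: U_ss(1)=-4; U_tt(-2)=-288, U_tt(2)=96, U_tt(4)=-144.
Saddle points occur where the two diagonal entries have opposite signs: (1, 2). Count: 1.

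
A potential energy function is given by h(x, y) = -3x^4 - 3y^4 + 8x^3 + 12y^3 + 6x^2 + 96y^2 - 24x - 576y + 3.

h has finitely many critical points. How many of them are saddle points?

4

h separates as a function of x plus a function of y, so ∇h=0 decouples.
∂h/∂x = -12(x - 2)(x - 1)(x + 1) = 0 at x ∈ {-1, 1, 2}; ∂h/∂y = -12(y - 4)(y - 3)(y + 4) = 0 at y ∈ {-4, 3, 4}.
The Hessian is diagonal: diag(h_xx, h_yy). Second derivatives: h_xx(-1)=-72, h_xx(1)=24, h_xx(2)=-36; h_yy(-4)=-672, h_yy(3)=84, h_yy(4)=-96.
Saddle points occur where the two diagonal entries have opposite signs: (-1, 3), (1, -4), (1, 4), (2, 3). Count: 4.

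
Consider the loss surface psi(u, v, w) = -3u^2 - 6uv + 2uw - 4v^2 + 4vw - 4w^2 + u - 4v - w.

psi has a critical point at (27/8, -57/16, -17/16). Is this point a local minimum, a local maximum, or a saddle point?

local maximum

The Hessian is constant: H = [[-6, -6, 2], [-6, -8, 4], [2, 4, -8]].
Leading principal minors: Δ₁ = -6, Δ₂ = 12, Δ₃ = -64.
The minors alternate sign starting negative (−, +, −), so H is negative definite: a local maximum.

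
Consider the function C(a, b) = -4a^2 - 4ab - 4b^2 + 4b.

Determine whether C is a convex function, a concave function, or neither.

C is quadratic, so its Hessian is the constant matrix H = [[-8, -4], [-4, -8]].
det(H) = 48, tr(H) = -16.
det(H) > 0 and tr(H) < 0, so H is negative definite everywhere: concave.

concave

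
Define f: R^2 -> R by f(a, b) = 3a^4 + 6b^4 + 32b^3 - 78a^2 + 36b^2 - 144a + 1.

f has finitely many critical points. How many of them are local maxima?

f separates as a function of a plus a function of b, so ∇f=0 decouples.
∂f/∂a = 12(a - 4)(a + 1)(a + 3) = 0 at a ∈ {-3, -1, 4}; ∂f/∂b = 24b(b + 1)(b + 3) = 0 at b ∈ {-3, -1, 0}.
The Hessian is diagonal: diag(f_aa, f_bb). Second derivatives: f_aa(-3)=168, f_aa(-1)=-120, f_aa(4)=420; f_bb(-3)=144, f_bb(-1)=-48, f_bb(0)=72.
Local maxima occur where both diagonal entries negative: (-1, -1). Count: 1.

1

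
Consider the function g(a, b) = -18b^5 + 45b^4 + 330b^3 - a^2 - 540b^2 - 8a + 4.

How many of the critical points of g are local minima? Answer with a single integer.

g separates as a function of a plus a function of b, so ∇g=0 decouples.
∂g/∂a = -2(a + 4) = 0 at a ∈ {-4}; ∂g/∂b = -90b(b - 4)(b - 1)(b + 3) = 0 at b ∈ {-3, 0, 1, 4}.
The Hessian is diagonal: diag(g_aa, g_bb). Second derivatives: g_aa(-4)=-2; g_bb(-3)=7560, g_bb(0)=-1080, g_bb(1)=1080, g_bb(4)=-7560.
Local minima occur where both diagonal entries positive: none. Count: 0.

0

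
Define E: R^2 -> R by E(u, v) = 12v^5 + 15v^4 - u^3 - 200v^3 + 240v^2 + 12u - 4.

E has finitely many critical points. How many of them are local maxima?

2

E separates as a function of u plus a function of v, so ∇E=0 decouples.
∂E/∂u = -3(u - 2)(u + 2) = 0 at u ∈ {-2, 2}; ∂E/∂v = 60v(v - 2)(v - 1)(v + 4) = 0 at v ∈ {-4, 0, 1, 2}.
The Hessian is diagonal: diag(E_uu, E_vv). Second derivatives: E_uu(-2)=12, E_uu(2)=-12; E_vv(-4)=-7200, E_vv(0)=480, E_vv(1)=-300, E_vv(2)=720.
Local maxima occur where both diagonal entries negative: (2, -4), (2, 1). Count: 2.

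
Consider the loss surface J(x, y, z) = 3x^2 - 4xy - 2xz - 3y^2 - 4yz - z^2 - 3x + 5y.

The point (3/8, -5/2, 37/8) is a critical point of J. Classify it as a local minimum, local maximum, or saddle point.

saddle point

The Hessian is constant: H = [[6, -4, -2], [-4, -6, -4], [-2, -4, -2]].
Leading principal minors: Δ₁ = 6, Δ₂ = -52, Δ₃ = -32.
The minors fit neither the all-positive nor the alternating-sign pattern, so H is indefinite: a saddle point.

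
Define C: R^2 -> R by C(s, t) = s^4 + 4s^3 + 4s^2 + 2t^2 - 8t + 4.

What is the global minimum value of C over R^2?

C(s,t) separates as P(s) + Q(t) + 4, so its minimum is min P + min Q + 4.
P'(s) = 4s(s + 1)(s + 2) vanishes at s ∈ {-2, -1, 0}; Q'(t) = 4(t - 2) vanishes at t ∈ {2}.
Local minima of P (where P''>0): P(-2)=0, P(0)=0. Local minima of Q: Q(2)=-8.
So the global minimum of C is P(-2) + Q(2) + 4 = 0 − 8 + 4 = -4, attained at (-2, 2).

-4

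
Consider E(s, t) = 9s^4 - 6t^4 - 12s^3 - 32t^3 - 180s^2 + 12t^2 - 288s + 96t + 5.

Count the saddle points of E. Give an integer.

E separates as a function of s plus a function of t, so ∇E=0 decouples.
∂E/∂s = 36(s - 4)(s + 1)(s + 2) = 0 at s ∈ {-2, -1, 4}; ∂E/∂t = -24(t - 1)(t + 1)(t + 4) = 0 at t ∈ {-4, -1, 1}.
The Hessian is diagonal: diag(E_ss, E_tt). Second derivatives: E_ss(-2)=216, E_ss(-1)=-180, E_ss(4)=1080; E_tt(-4)=-360, E_tt(-1)=144, E_tt(1)=-240.
Saddle points occur where the two diagonal entries have opposite signs: (-2, -4), (-2, 1), (-1, -1), (4, -4), (4, 1). Count: 5.

5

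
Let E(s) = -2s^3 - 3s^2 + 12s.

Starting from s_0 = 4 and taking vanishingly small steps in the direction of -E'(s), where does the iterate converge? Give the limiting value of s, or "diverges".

diverges

E'(s) = -6(s - 1)(s + 2), so E'(4) = -108.
Gradient descent moves in the -E' direction, i.e. s is increasing.
There is no critical point above s=4, and E' keeps the same sign, so the iterate runs off to +∞.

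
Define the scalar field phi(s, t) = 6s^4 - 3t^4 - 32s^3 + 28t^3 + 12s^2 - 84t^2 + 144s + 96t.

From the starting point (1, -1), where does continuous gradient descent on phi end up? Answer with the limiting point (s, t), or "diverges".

diverges

phi is separable, so gradient descent decouples: s follows -∂phi/∂s, t follows -∂phi/∂t.
∂phi/∂s = 24(s - 3)(s - 2)(s + 1); at s=1 this is 96, so s decreases.
∂phi/∂t = -12(t - 4)(t - 2)(t - 1); at t=-1 this is 360, so t decreases.
The t-coordinate has no critical point in that direction and runs off to infinity.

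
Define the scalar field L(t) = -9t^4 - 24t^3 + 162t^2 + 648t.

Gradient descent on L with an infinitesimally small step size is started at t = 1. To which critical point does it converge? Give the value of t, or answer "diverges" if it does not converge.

L'(t) = -36(t - 3)(t + 2)(t + 3), so L'(1) = 864.
Gradient descent moves in the -L' direction, i.e. t is decreasing.
The nearest critical point in that direction is t = -2, where L'' = 180 > 0 (a local minimum). The iterate converges there.

-2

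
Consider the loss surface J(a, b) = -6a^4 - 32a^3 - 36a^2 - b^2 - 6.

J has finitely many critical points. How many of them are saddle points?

J separates as a function of a plus a function of b, so ∇J=0 decouples.
∂J/∂a = -24a(a + 1)(a + 3) = 0 at a ∈ {-3, -1, 0}; ∂J/∂b = -2b = 0 at b ∈ {0}.
The Hessian is diagonal: diag(J_aa, J_bb). Second derivatives: J_aa(-3)=-144, J_aa(-1)=48, J_aa(0)=-72; J_bb(0)=-2.
Saddle points occur where the two diagonal entries have opposite signs: (-1, 0). Count: 1.

1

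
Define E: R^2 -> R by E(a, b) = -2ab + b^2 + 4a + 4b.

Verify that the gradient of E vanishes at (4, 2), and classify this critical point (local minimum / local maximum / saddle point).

∇E = (-2b + 4, -2a + 2b + 4); substituting (4, 2) gives ∇E = (0, 0), so (4, 2) is indeed a critical point.
The Hessian of E is constant: H = [[0, -2], [-2, 2]].
det(H) = 0·2 − (-2)² = -4.
Since det(H) < 0, H is indefinite and the critical point is a saddle point.

saddle point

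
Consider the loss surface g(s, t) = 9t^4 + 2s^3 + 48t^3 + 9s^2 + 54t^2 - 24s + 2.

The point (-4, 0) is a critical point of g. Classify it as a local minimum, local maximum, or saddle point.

The mixed partial ∂²g/∂s∂t is 0, so the Hessian at any point is diag(g_ss, g_tt) = diag(6(2s + 3), 36(3t^2 + 8t + 3)).
At (-4, 0): H = diag(-30, 108).
The eigenvalues have opposite signs, so H is indefinite: a saddle point.

saddle point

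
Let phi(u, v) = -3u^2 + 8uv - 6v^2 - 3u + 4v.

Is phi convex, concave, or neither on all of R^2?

concave

phi is quadratic, so its Hessian is the constant matrix H = [[-6, 8], [8, -12]].
det(H) = 8, tr(H) = -18.
det(H) > 0 and tr(H) < 0, so H is negative definite everywhere: concave.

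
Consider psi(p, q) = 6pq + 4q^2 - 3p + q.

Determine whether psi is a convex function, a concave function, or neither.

psi is quadratic, so its Hessian is the constant matrix H = [[0, 6], [6, 8]].
det(H) = -36, tr(H) = 8.
det(H) < 0, so H is indefinite: neither convex nor concave.

neither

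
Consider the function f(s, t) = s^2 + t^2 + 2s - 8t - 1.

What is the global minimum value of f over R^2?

-18

f(s,t) separates as P(s) + Q(t) − 1, so its minimum is min P + min Q − 1.
P'(s) = 2s + 2 vanishes at s ∈ {-1}; Q'(t) = 2(t - 4) vanishes at t ∈ {4}.
Local minima of P (where P''>0): P(-1)=-1. Local minima of Q: Q(4)=-16.
So the global minimum of f is P(-1) + Q(4) − 1 = -1 − 16 − 1 = -18, attained at (-1, 4).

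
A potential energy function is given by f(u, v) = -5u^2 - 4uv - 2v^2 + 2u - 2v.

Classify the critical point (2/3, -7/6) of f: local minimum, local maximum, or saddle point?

local maximum

The Hessian of f is constant: H = [[-10, -4], [-4, -4]].
det(H) = (-10)·(-4) − (-4)² = 24.
det(H) > 0 and tr(H) = -14 < 0, so H is negative definite and the point is a local maximum.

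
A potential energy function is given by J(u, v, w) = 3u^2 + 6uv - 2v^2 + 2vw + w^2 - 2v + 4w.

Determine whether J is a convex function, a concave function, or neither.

J is quadratic, so its Hessian is the constant matrix H = [[6, 6, 0], [6, -4, 2], [0, 2, 2]].
Leading principal minors: 6, -60, -144.
Neither pattern holds ⇒ H is indefinite ⇒ neither convex nor concave.

neither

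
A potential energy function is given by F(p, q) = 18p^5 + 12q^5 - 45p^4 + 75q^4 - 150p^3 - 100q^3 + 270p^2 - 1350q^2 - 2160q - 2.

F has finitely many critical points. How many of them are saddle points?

F separates as a function of p plus a function of q, so ∇F=0 decouples.
∂F/∂p = 90p(p - 3)(p - 1)(p + 2) = 0 at p ∈ {-2, 0, 1, 3}; ∂F/∂q = 60(q - 3)(q + 1)(q + 3)(q + 4) = 0 at q ∈ {-4, -3, -1, 3}.
The Hessian is diagonal: diag(F_pp, F_qq). Second derivatives: F_pp(-2)=-2700, F_pp(0)=540, F_pp(1)=-540, F_pp(3)=2700; F_qq(-4)=-1260, F_qq(-3)=720, F_qq(-1)=-1440, F_qq(3)=10080.
Saddle points occur where the two diagonal entries have opposite signs: (-2, -3), (-2, 3), (0, -4), (0, -1), (1, -3), (1, 3), (3, -4), (3, -1). Count: 8.

8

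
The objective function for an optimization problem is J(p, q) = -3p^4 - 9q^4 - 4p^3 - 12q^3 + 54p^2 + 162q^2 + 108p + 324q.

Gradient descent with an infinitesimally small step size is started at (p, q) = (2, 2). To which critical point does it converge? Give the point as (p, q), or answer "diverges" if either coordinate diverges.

J is separable, so gradient descent decouples: p follows -∂J/∂p, q follows -∂J/∂q.
∂J/∂p = -12(p - 3)(p + 1)(p + 3); at p=2 this is 180, so p decreases.
∂J/∂q = -36(q - 3)(q + 1)(q + 3); at q=2 this is 540, so q decreases.
p converges to its nearest critical value -1 (a local min of the p-part); q converges to -1. The iterate converges to (-1, -1).

(-1, -1)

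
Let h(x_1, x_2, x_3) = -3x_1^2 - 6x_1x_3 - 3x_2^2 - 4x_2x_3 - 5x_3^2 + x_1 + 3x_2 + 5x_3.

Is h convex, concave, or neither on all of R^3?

h is quadratic, so its Hessian is the constant matrix H = [[-6, 0, -6], [0, -6, -4], [-6, -4, -10]].
Leading principal minors: -6, 36, -48.
Signs alternate −, +, − ⇒ H ≺ 0 ⇒ concave.

concave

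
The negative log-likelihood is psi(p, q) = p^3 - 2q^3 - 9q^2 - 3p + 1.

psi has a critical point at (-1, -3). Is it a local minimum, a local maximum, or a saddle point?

The mixed partial ∂²psi/∂p∂q is 0, so the Hessian at any point is diag(psi_pp, psi_qq) = diag(6p, -6(2q + 3)).
At (-1, -3): H = diag(-6, 18).
The eigenvalues have opposite signs, so H is indefinite: a saddle point.

saddle point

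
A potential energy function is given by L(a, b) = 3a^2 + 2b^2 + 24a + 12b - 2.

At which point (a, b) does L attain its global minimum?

(-4, -3)

L(a,b) separates as P(a) + Q(b) − 2, so its minimum is min P + min Q − 2.
P'(a) = 6a + 24 vanishes at a ∈ {-4}; Q'(b) = 4b + 12 vanishes at b ∈ {-3}.
Local minima of P (where P''>0): P(-4)=-48. Local minima of Q: Q(-3)=-18.
So the global minimum of L is P(-4) + Q(-3) − 2 = -48 − 18 − 2 = -68, attained at (-4, -3).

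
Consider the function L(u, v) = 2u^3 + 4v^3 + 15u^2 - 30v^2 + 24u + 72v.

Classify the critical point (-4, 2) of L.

local maximum

The mixed partial ∂²L/∂u∂v is 0, so the Hessian at any point is diag(L_uu, L_vv) = diag(6(2u + 5), 12(2v - 5)).
At (-4, 2): H = diag(-18, -12).
Both eigenvalues are negative, so H is negative definite: a local maximum.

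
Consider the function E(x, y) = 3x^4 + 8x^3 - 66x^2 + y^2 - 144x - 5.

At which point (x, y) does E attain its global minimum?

(3, 0)

E(x,y) separates as P(x) + Q(y) − 5, so its minimum is min P + min Q − 5.
P'(x) = 12(x - 3)(x + 1)(x + 4) vanishes at x ∈ {-4, -1, 3}; Q'(y) = 2y vanishes at y ∈ {0}.
Local minima of P (where P''>0): P(-4)=-224, P(3)=-567. Local minima of Q: Q(0)=0.
So the global minimum of E is P(3) + Q(0) − 5 = -567 + 0 − 5 = -572, attained at (3, 0).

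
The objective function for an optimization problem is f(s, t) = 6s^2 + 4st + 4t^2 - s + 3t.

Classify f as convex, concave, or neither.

convex

f is quadratic, so its Hessian is the constant matrix H = [[12, 4], [4, 8]].
det(H) = 80, tr(H) = 20.
det(H) > 0 and tr(H) > 0, so H is positive definite everywhere: convex.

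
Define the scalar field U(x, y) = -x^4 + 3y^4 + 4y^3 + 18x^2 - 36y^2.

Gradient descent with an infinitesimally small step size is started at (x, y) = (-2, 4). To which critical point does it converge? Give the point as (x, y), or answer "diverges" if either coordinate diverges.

(0, 2)

U is separable, so gradient descent decouples: x follows -∂U/∂x, y follows -∂U/∂y.
∂U/∂x = -4x(x - 3)(x + 3); at x=-2 this is -40, so x increases.
∂U/∂y = 12y(y - 2)(y + 3); at y=4 this is 672, so y decreases.
x converges to its nearest critical value 0 (a local min of the x-part); y converges to 2. The iterate converges to (0, 2).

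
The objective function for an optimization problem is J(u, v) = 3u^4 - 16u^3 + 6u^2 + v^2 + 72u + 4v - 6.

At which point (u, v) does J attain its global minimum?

J(u,v) separates as P(u) + Q(v) − 6, so its minimum is min P + min Q − 6.
P'(u) = 12(u - 3)(u - 2)(u + 1) vanishes at u ∈ {-1, 2, 3}; Q'(v) = 2v + 4 vanishes at v ∈ {-2}.
Local minima of P (where P''>0): P(-1)=-47, P(3)=81. Local minima of Q: Q(-2)=-4.
So the global minimum of J is P(-1) + Q(-2) − 6 = -47 − 4 − 6 = -57, attained at (-1, -2).

(-1, -2)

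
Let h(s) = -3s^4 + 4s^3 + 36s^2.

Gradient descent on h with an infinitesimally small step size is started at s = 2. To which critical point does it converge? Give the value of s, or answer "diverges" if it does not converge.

h'(s) = -12s(s - 3)(s + 2), so h'(2) = 96.
Gradient descent moves in the -h' direction, i.e. s is decreasing.
The nearest critical point in that direction is s = 0, where h'' = 72 > 0 (a local minimum). The iterate converges there.

0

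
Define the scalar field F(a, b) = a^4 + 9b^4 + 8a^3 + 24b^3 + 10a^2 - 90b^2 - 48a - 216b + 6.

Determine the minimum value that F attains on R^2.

-479

F(a,b) separates as P(a) + Q(b) + 6, so its minimum is min P + min Q + 6.
P'(a) = 4(a - 1)(a + 3)(a + 4) vanishes at a ∈ {-4, -3, 1}; Q'(b) = 36(b - 2)(b + 1)(b + 3) vanishes at b ∈ {-3, -1, 2}.
Local minima of P (where P''>0): P(-4)=96, P(1)=-29. Local minima of Q: Q(-3)=-81, Q(2)=-456.
So the global minimum of F is P(1) + Q(2) + 6 = -29 − 456 + 6 = -479, attained at (1, 2).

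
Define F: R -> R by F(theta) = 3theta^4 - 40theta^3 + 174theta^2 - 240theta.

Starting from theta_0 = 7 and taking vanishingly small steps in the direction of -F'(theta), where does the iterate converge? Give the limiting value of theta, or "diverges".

5

F'(theta) = 12(theta - 5)(theta - 4)(theta - 1), so F'(7) = 432.
Gradient descent moves in the -F' direction, i.e. theta is decreasing.
The nearest critical point in that direction is theta = 5, where F'' = 48 > 0 (a local minimum). The iterate converges there.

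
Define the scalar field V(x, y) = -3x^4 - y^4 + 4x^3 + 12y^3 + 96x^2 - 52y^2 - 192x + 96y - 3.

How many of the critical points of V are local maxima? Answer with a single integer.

4

V separates as a function of x plus a function of y, so ∇V=0 decouples.
∂V/∂x = -12(x - 4)(x - 1)(x + 4) = 0 at x ∈ {-4, 1, 4}; ∂V/∂y = -4(y - 4)(y - 3)(y - 2) = 0 at y ∈ {2, 3, 4}.
The Hessian is diagonal: diag(V_xx, V_yy). Second derivatives: V_xx(-4)=-480, V_xx(1)=180, V_xx(4)=-288; V_yy(2)=-8, V_yy(3)=4, V_yy(4)=-8.
Local maxima occur where both diagonal entries negative: (-4, 2), (-4, 4), (4, 2), (4, 4). Count: 4.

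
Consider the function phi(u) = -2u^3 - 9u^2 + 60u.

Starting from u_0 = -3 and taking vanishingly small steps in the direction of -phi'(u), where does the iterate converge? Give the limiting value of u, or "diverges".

phi'(u) = -6(u - 2)(u + 5), so phi'(-3) = 60.
Gradient descent moves in the -phi' direction, i.e. u is decreasing.
The nearest critical point in that direction is u = -5, where phi'' = 42 > 0 (a local minimum). The iterate converges there.

-5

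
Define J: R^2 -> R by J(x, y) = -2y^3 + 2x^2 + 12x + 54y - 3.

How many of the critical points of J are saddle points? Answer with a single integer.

J separates as a function of x plus a function of y, so ∇J=0 decouples.
∂J/∂x = 4(x + 3) = 0 at x ∈ {-3}; ∂J/∂y = -6(y - 3)(y + 3) = 0 at y ∈ {-3, 3}.
The Hessian is diagonal: diag(J_xx, J_yy). Second derivatives: J_xx(-3)=4; J_yy(-3)=36, J_yy(3)=-36.
Saddle points occur where the two diagonal entries have opposite signs: (-3, 3). Count: 1.

1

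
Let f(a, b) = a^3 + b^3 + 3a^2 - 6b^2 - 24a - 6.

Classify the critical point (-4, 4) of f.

The mixed partial ∂²f/∂a∂b is 0, so the Hessian at any point is diag(f_aa, f_bb) = diag(6(a + 1), 6(b - 2)).
At (-4, 4): H = diag(-18, 12).
The eigenvalues have opposite signs, so H is indefinite: a saddle point.

saddle point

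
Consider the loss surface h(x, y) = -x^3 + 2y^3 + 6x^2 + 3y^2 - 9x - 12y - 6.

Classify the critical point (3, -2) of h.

local maximum

The mixed partial ∂²h/∂x∂y is 0, so the Hessian at any point is diag(h_xx, h_yy) = diag(6(-x + 2), 6(2y + 1)).
At (3, -2): H = diag(-6, -18).
Both eigenvalues are negative, so H is negative definite: a local maximum.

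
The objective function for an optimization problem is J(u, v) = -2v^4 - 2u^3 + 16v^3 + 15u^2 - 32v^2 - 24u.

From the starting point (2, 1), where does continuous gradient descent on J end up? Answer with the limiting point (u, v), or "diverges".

J is separable, so gradient descent decouples: u follows -∂J/∂u, v follows -∂J/∂v.
∂J/∂u = -6(u - 4)(u - 1); at u=2 this is 12, so u decreases.
∂J/∂v = -8v(v - 4)(v - 2); at v=1 this is -24, so v increases.
u converges to its nearest critical value 1 (a local min of the u-part); v converges to 2. The iterate converges to (1, 2).

(1, 2)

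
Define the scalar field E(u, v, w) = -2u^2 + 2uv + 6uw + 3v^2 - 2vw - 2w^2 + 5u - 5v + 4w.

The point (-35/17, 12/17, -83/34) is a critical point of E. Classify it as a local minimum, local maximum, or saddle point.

saddle point

The Hessian is constant: H = [[-4, 2, 6], [2, 6, -2], [6, -2, -4]].
Leading principal minors: Δ₁ = -4, Δ₂ = -28, Δ₃ = -136.
The minors fit neither the all-positive nor the alternating-sign pattern, so H is indefinite: a saddle point.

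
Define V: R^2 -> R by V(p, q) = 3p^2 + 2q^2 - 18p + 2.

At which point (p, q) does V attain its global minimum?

V(p,q) separates as A(p) + B(q) + 2, so its minimum is min A + min B + 2.
A'(p) = 6p - 18 vanishes at p ∈ {3}; B'(q) = 4q vanishes at q ∈ {0}.
Local minima of A (where A''>0): A(3)=-27. Local minima of B: B(0)=0.
So the global minimum of V is A(3) + B(0) + 2 = -27 + 0 + 2 = -25, attained at (3, 0).

(3, 0)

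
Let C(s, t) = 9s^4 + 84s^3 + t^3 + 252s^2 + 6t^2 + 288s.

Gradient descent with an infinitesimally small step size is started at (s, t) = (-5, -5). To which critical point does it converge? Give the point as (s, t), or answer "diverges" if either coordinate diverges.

C is separable, so gradient descent decouples: s follows -∂C/∂s, t follows -∂C/∂t.
∂C/∂s = 36(s + 1)(s + 2)(s + 4); at s=-5 this is -432, so s increases.
∂C/∂t = 3t(t + 4); at t=-5 this is 15, so t decreases.
The t-coordinate has no critical point in that direction and runs off to infinity.

diverges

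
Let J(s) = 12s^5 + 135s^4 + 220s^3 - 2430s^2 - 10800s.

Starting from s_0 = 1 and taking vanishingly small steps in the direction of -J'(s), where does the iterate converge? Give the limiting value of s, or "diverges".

3

J'(s) = 60(s - 3)(s + 3)(s + 4)(s + 5), so J'(1) = -14400.
Gradient descent moves in the -J' direction, i.e. s is increasing.
The nearest critical point in that direction is s = 3, where J'' = 20160 > 0 (a local minimum). The iterate converges there.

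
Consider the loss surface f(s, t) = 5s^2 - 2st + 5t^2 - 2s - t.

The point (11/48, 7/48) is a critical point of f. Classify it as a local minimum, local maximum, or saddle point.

local minimum

The Hessian of f is constant: H = [[10, -2], [-2, 10]].
det(H) = 10·10 − (-2)² = 96.
det(H) > 0 and tr(H) = 20 > 0, so H is positive definite and the point is a local minimum.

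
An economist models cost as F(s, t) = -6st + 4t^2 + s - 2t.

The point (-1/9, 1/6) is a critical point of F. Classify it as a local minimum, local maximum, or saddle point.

saddle point

The Hessian of F is constant: H = [[0, -6], [-6, 8]].
det(H) = 0·8 − (-6)² = -36.
Since det(H) < 0, H is indefinite and the critical point is a saddle point.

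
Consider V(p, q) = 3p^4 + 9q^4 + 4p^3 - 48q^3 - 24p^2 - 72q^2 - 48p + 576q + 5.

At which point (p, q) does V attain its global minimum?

(2, -2)

V(p,q) separates as A(p) + B(q) + 5, so its minimum is min A + min B + 5.
A'(p) = 12(p - 2)(p + 1)(p + 2) vanishes at p ∈ {-2, -1, 2}; B'(q) = 36(q - 4)(q - 2)(q + 2) vanishes at q ∈ {-2, 2, 4}.
Local minima of A (where A''>0): A(-2)=16, A(2)=-112. Local minima of B: B(-2)=-912, B(4)=384.
So the global minimum of V is A(2) + B(-2) + 5 = -112 − 912 + 5 = -1019, attained at (2, -2).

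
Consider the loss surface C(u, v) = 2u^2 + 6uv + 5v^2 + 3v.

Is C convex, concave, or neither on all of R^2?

C is quadratic, so its Hessian is the constant matrix H = [[4, 6], [6, 10]].
det(H) = 4, tr(H) = 14.
det(H) > 0 and tr(H) > 0, so H is positive definite everywhere: convex.

convex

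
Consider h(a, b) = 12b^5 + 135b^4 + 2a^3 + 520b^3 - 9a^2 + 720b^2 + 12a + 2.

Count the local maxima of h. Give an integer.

2

h separates as a function of a plus a function of b, so ∇h=0 decouples.
∂h/∂a = 6(a - 2)(a - 1) = 0 at a ∈ {1, 2}; ∂h/∂b = 60b(b + 2)(b + 3)(b + 4) = 0 at b ∈ {-4, -3, -2, 0}.
The Hessian is diagonal: diag(h_aa, h_bb). Second derivatives: h_aa(1)=-6, h_aa(2)=6; h_bb(-4)=-480, h_bb(-3)=180, h_bb(-2)=-240, h_bb(0)=1440.
Local maxima occur where both diagonal entries negative: (1, -4), (1, -2). Count: 2.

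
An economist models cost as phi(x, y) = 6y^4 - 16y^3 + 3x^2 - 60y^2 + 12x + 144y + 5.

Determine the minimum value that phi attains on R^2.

-311

phi(x,y) separates as P(x) + Q(y) + 5, so its minimum is min P + min Q + 5.
P'(x) = 6x + 12 vanishes at x ∈ {-2}; Q'(y) = 24(y - 3)(y - 1)(y + 2) vanishes at y ∈ {-2, 1, 3}.
Local minima of P (where P''>0): P(-2)=-12. Local minima of Q: Q(-2)=-304, Q(3)=-54.
So the global minimum of phi is P(-2) + Q(-2) + 5 = -12 − 304 + 5 = -311, attained at (-2, -2).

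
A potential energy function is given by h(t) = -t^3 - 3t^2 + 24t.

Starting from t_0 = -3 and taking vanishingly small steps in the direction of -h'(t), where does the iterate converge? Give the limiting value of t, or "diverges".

h'(t) = -3(t - 2)(t + 4), so h'(-3) = 15.
Gradient descent moves in the -h' direction, i.e. t is decreasing.
The nearest critical point in that direction is t = -4, where h'' = 18 > 0 (a local minimum). The iterate converges there.

-4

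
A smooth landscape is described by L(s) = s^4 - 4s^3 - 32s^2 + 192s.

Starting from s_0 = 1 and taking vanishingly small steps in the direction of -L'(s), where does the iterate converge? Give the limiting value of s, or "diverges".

L'(s) = 4(s - 4)(s - 3)(s + 4), so L'(1) = 120.
Gradient descent moves in the -L' direction, i.e. s is decreasing.
The nearest critical point in that direction is s = -4, where L'' = 224 > 0 (a local minimum). The iterate converges there.

-4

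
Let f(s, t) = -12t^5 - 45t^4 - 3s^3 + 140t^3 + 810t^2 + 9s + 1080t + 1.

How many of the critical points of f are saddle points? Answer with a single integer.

f separates as a function of s plus a function of t, so ∇f=0 decouples.
∂f/∂s = -9(s - 1)(s + 1) = 0 at s ∈ {-1, 1}; ∂f/∂t = -60(t - 3)(t + 1)(t + 2)(t + 3) = 0 at t ∈ {-3, -2, -1, 3}.
The Hessian is diagonal: diag(f_ss, f_tt). Second derivatives: f_ss(-1)=18, f_ss(1)=-18; f_tt(-3)=720, f_tt(-2)=-300, f_tt(-1)=480, f_tt(3)=-7200.
Saddle points occur where the two diagonal entries have opposite signs: (-1, -2), (-1, 3), (1, -3), (1, -1). Count: 4.

4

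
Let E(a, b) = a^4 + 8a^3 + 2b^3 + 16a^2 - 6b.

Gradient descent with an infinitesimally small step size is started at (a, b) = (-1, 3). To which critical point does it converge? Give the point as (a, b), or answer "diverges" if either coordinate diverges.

(0, 1)

E is separable, so gradient descent decouples: a follows -∂E/∂a, b follows -∂E/∂b.
∂E/∂a = 4a(a + 2)(a + 4); at a=-1 this is -12, so a increases.
∂E/∂b = 6(b - 1)(b + 1); at b=3 this is 48, so b decreases.
a converges to its nearest critical value 0 (a local min of the a-part); b converges to 1. The iterate converges to (0, 1).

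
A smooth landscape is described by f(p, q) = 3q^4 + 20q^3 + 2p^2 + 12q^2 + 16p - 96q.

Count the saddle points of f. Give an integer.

1

f separates as a function of p plus a function of q, so ∇f=0 decouples.
∂f/∂p = 4(p + 4) = 0 at p ∈ {-4}; ∂f/∂q = 12(q - 1)(q + 2)(q + 4) = 0 at q ∈ {-4, -2, 1}.
The Hessian is diagonal: diag(f_pp, f_qq). Second derivatives: f_pp(-4)=4; f_qq(-4)=120, f_qq(-2)=-72, f_qq(1)=180.
Saddle points occur where the two diagonal entries have opposite signs: (-4, -2). Count: 1.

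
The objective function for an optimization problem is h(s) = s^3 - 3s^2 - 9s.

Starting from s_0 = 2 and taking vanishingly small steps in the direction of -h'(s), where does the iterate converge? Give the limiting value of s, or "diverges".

3

h'(s) = 3(s - 3)(s + 1), so h'(2) = -9.
Gradient descent moves in the -h' direction, i.e. s is increasing.
The nearest critical point in that direction is s = 3, where h'' = 12 > 0 (a local minimum). The iterate converges there.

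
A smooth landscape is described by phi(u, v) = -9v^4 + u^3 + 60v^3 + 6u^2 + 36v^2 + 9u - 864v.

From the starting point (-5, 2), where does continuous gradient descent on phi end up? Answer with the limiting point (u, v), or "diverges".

phi is separable, so gradient descent decouples: u follows -∂phi/∂u, v follows -∂phi/∂v.
∂phi/∂u = 3(u + 1)(u + 3); at u=-5 this is 24, so u decreases.
∂phi/∂v = -36(v - 4)(v - 3)(v + 2); at v=2 this is -288, so v increases.
The u-coordinate has no critical point in that direction and runs off to infinity.

diverges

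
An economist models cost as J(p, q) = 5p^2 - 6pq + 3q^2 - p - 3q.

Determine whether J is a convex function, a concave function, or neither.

convex

J is quadratic, so its Hessian is the constant matrix H = [[10, -6], [-6, 6]].
det(H) = 24, tr(H) = 16.
det(H) > 0 and tr(H) > 0, so H is positive definite everywhere: convex.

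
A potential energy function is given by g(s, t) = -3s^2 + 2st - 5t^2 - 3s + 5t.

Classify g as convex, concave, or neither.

g is quadratic, so its Hessian is the constant matrix H = [[-6, 2], [2, -10]].
det(H) = 56, tr(H) = -16.
det(H) > 0 and tr(H) < 0, so H is negative definite everywhere: concave.

concave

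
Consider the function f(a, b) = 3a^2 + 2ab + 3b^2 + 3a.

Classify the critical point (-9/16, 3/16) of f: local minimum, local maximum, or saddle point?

local minimum

The Hessian of f is constant: H = [[6, 2], [2, 6]].
det(H) = 6·6 − 2² = 32.
det(H) > 0 and tr(H) = 12 > 0, so H is positive definite and the point is a local minimum.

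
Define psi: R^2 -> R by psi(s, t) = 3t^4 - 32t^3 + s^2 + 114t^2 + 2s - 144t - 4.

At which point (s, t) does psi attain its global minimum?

psi(s,t) separates as P(s) + Q(t) − 4, so its minimum is min P + min Q − 4.
P'(s) = 2s + 2 vanishes at s ∈ {-1}; Q'(t) = 12(t - 4)(t - 3)(t - 1) vanishes at t ∈ {1, 3, 4}.
Local minima of P (where P''>0): P(-1)=-1. Local minima of Q: Q(1)=-59, Q(4)=-32.
So the global minimum of psi is P(-1) + Q(1) − 4 = -1 − 59 − 4 = -64, attained at (-1, 1).

(-1, 1)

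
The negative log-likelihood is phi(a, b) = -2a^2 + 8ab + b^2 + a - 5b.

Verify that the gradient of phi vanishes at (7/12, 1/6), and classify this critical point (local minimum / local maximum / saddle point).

∇phi = (-4a + 8b + 1, 8a + 2b - 5); substituting (7/12, 1/6) gives ∇phi = (0, 0), so (7/12, 1/6) is indeed a critical point.
The Hessian of phi is constant: H = [[-4, 8], [8, 2]].
det(H) = (-4)·2 − 8² = -72.
Since det(H) < 0, H is indefinite and the critical point is a saddle point.

saddle point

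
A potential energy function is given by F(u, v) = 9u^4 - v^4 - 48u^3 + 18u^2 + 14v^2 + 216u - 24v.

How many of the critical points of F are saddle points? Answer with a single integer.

5

F separates as a function of u plus a function of v, so ∇F=0 decouples.
∂F/∂u = 36(u - 3)(u - 2)(u + 1) = 0 at u ∈ {-1, 2, 3}; ∂F/∂v = -4(v - 2)(v - 1)(v + 3) = 0 at v ∈ {-3, 1, 2}.
The Hessian is diagonal: diag(F_uu, F_vv). Second derivatives: F_uu(-1)=432, F_uu(2)=-108, F_uu(3)=144; F_vv(-3)=-80, F_vv(1)=16, F_vv(2)=-20.
Saddle points occur where the two diagonal entries have opposite signs: (-1, -3), (-1, 2), (2, 1), (3, -3), (3, 2). Count: 5.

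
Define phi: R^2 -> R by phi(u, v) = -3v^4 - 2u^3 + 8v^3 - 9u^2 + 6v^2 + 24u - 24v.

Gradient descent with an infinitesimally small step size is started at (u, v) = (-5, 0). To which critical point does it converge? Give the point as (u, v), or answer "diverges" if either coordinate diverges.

phi is separable, so gradient descent decouples: u follows -∂phi/∂u, v follows -∂phi/∂v.
∂phi/∂u = -6(u - 1)(u + 4); at u=-5 this is -36, so u increases.
∂phi/∂v = -12(v - 2)(v - 1)(v + 1); at v=0 this is -24, so v increases.
u converges to its nearest critical value -4 (a local min of the u-part); v converges to 1. The iterate converges to (-4, 1).

(-4, 1)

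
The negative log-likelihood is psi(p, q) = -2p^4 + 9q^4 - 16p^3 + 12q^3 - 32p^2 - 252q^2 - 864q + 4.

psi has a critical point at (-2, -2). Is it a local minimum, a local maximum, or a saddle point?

The mixed partial ∂²psi/∂p∂q is 0, so the Hessian at any point is diag(psi_pp, psi_qq) = diag(-8(3p^2 + 12p + 8), 36(3q^2 + 2q - 14)).
At (-2, -2): H = diag(32, -216).
The eigenvalues have opposite signs, so H is indefinite: a saddle point.

saddle point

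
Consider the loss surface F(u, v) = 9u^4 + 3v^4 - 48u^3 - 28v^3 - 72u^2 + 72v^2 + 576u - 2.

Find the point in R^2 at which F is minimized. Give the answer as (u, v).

(-2, 0)

F(u,v) separates as P(u) + Q(v) − 2, so its minimum is min P + min Q − 2.
P'(u) = 36(u - 4)(u - 2)(u + 2) vanishes at u ∈ {-2, 2, 4}; Q'(v) = 12v(v - 4)(v - 3) vanishes at v ∈ {0, 3, 4}.
Local minima of P (where P''>0): P(-2)=-912, P(4)=384. Local minima of Q: Q(0)=0, Q(4)=128.
So the global minimum of F is P(-2) + Q(0) − 2 = -912 + 0 − 2 = -914, attained at (-2, 0).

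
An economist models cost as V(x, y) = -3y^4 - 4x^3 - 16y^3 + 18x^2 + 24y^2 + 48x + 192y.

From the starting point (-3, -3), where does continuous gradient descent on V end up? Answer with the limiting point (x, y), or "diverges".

(-1, -2)

V is separable, so gradient descent decouples: x follows -∂V/∂x, y follows -∂V/∂y.
∂V/∂x = -12(x - 4)(x + 1); at x=-3 this is -168, so x increases.
∂V/∂y = -12(y - 2)(y + 2)(y + 4); at y=-3 this is -60, so y increases.
x converges to its nearest critical value -1 (a local min of the x-part); y converges to -2. The iterate converges to (-1, -2).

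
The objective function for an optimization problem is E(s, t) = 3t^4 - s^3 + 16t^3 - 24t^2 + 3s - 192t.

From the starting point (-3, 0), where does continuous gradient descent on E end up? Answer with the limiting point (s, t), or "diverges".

E is separable, so gradient descent decouples: s follows -∂E/∂s, t follows -∂E/∂t.
∂E/∂s = -3(s - 1)(s + 1); at s=-3 this is -24, so s increases.
∂E/∂t = 12(t - 2)(t + 2)(t + 4); at t=0 this is -192, so t increases.
s converges to its nearest critical value -1 (a local min of the s-part); t converges to 2. The iterate converges to (-1, 2).

(-1, 2)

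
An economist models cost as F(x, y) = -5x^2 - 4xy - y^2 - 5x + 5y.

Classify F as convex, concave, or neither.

F is quadratic, so its Hessian is the constant matrix H = [[-10, -4], [-4, -2]].
det(H) = 4, tr(H) = -12.
det(H) > 0 and tr(H) < 0, so H is negative definite everywhere: concave.

concave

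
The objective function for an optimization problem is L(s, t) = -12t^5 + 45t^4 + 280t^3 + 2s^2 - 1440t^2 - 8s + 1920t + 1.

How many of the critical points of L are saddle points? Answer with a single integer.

L separates as a function of s plus a function of t, so ∇L=0 decouples.
∂L/∂s = 4(s - 2) = 0 at s ∈ {2}; ∂L/∂t = -60(t - 4)(t - 2)(t - 1)(t + 4) = 0 at t ∈ {-4, 1, 2, 4}.
The Hessian is diagonal: diag(L_ss, L_tt). Second derivatives: L_ss(2)=4; L_tt(-4)=14400, L_tt(1)=-900, L_tt(2)=720, L_tt(4)=-2880.
Saddle points occur where the two diagonal entries have opposite signs: (2, 1), (2, 4). Count: 2.

2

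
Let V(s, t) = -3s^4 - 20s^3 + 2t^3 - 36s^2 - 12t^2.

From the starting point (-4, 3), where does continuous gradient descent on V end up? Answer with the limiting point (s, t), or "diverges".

diverges

V is separable, so gradient descent decouples: s follows -∂V/∂s, t follows -∂V/∂t.
∂V/∂s = -12s(s + 2)(s + 3); at s=-4 this is 96, so s decreases.
∂V/∂t = 6t(t - 4); at t=3 this is -18, so t increases.
The s-coordinate has no critical point in that direction and runs off to infinity.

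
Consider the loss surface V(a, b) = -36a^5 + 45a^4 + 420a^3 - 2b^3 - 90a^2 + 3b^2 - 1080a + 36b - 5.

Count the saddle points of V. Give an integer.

4

V separates as a function of a plus a function of b, so ∇V=0 decouples.
∂V/∂a = -180(a - 3)(a - 1)(a + 1)(a + 2) = 0 at a ∈ {-2, -1, 1, 3}; ∂V/∂b = -6(b - 3)(b + 2) = 0 at b ∈ {-2, 3}.
The Hessian is diagonal: diag(V_aa, V_bb). Second derivatives: V_aa(-2)=2700, V_aa(-1)=-1440, V_aa(1)=2160, V_aa(3)=-7200; V_bb(-2)=30, V_bb(3)=-30.
Saddle points occur where the two diagonal entries have opposite signs: (-2, 3), (-1, -2), (1, 3), (3, -2). Count: 4.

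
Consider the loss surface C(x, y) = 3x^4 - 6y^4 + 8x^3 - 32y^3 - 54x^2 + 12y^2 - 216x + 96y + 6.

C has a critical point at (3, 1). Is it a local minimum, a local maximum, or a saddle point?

The mixed partial ∂²C/∂x∂y is 0, so the Hessian at any point is diag(C_xx, C_yy) = diag(12(3x^2 + 4x - 9), 24(-3y^2 - 8y + 1)).
At (3, 1): H = diag(360, -240).
The eigenvalues have opposite signs, so H is indefinite: a saddle point.

saddle point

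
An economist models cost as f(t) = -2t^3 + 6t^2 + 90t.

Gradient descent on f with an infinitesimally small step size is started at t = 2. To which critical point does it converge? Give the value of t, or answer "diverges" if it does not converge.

-3

f'(t) = -6(t - 5)(t + 3), so f'(2) = 90.
Gradient descent moves in the -f' direction, i.e. t is decreasing.
The nearest critical point in that direction is t = -3, where f'' = 48 > 0 (a local minimum). The iterate converges there.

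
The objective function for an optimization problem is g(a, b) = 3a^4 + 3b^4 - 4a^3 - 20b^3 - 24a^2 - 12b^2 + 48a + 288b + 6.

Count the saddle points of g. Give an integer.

g separates as a function of a plus a function of b, so ∇g=0 decouples.
∂g/∂a = 12(a - 2)(a - 1)(a + 2) = 0 at a ∈ {-2, 1, 2}; ∂g/∂b = 12(b - 4)(b - 3)(b + 2) = 0 at b ∈ {-2, 3, 4}.
The Hessian is diagonal: diag(g_aa, g_bb). Second derivatives: g_aa(-2)=144, g_aa(1)=-36, g_aa(2)=48; g_bb(-2)=360, g_bb(3)=-60, g_bb(4)=72.
Saddle points occur where the two diagonal entries have opposite signs: (-2, 3), (1, -2), (1, 4), (2, 3). Count: 4.

4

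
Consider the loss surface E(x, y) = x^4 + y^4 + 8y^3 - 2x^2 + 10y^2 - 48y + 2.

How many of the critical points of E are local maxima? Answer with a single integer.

1

E separates as a function of x plus a function of y, so ∇E=0 decouples.
∂E/∂x = 4x(x - 1)(x + 1) = 0 at x ∈ {-1, 0, 1}; ∂E/∂y = 4(y - 1)(y + 3)(y + 4) = 0 at y ∈ {-4, -3, 1}.
The Hessian is diagonal: diag(E_xx, E_yy). Second derivatives: E_xx(-1)=8, E_xx(0)=-4, E_xx(1)=8; E_yy(-4)=20, E_yy(-3)=-16, E_yy(1)=80.
Local maxima occur where both diagonal entries negative: (0, -3). Count: 1.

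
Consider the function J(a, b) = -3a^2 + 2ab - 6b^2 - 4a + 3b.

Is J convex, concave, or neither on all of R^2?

J is quadratic, so its Hessian is the constant matrix H = [[-6, 2], [2, -12]].
det(H) = 68, tr(H) = -18.
det(H) > 0 and tr(H) < 0, so H is negative definite everywhere: concave.

concave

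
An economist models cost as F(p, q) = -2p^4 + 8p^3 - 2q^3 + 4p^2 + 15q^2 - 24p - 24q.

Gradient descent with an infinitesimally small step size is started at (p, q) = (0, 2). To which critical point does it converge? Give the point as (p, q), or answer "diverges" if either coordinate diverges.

F is separable, so gradient descent decouples: p follows -∂F/∂p, q follows -∂F/∂q.
∂F/∂p = -8(p - 3)(p - 1)(p + 1); at p=0 this is -24, so p increases.
∂F/∂q = -6(q - 4)(q - 1); at q=2 this is 12, so q decreases.
p converges to its nearest critical value 1 (a local min of the p-part); q converges to 1. The iterate converges to (1, 1).

(1, 1)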